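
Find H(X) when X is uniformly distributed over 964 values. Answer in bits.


H = log2(n) = log2(964) = 9.9129

9.9129 bits


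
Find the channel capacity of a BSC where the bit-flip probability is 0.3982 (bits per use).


H(p) = -p*log2(p) - (1-p)*log2(1-p) = -0.3982*log2(0.3982) - 0.6018*log2(0.6018) = 0.528983 + 0.440905 = 0.9699. C = 1 - H(p) = 1 - 0.9699 = 0.0301

0.0301 bits


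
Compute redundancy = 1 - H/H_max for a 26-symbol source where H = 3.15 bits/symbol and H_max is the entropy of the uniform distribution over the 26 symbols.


H_max = log2(K) = log2(26) = 4.7004 bits/symbol. Redundancy = 1 - H/H_max = 1 - 3.15/4.7004 = 1 - 0.6702 = 0.3298

0.3298


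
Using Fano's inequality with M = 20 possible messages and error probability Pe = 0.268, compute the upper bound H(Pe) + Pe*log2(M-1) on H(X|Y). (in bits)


H(Pe) = -Pe*log2(Pe) - (1-Pe)*log2(1-Pe) = -0.268*log2(0.268) - 0.732*log2(0.732) = 0.509118 + 0.329462 = 0.8386. Pe*log2(M-1) = 0.268*log2(19) = 1.138445. Bound = H(Pe) + Pe*log2(M-1) = 0.509118 + 0.329462 + 1.138445 = 1.977

1.977 bits


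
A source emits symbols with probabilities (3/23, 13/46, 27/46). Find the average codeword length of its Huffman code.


Huffman construction (repeatedly merge the two least-probable nodes; each merge adds 1 bit to every symbol beneath it): 3/23 + 13/46 = 19/46; 19/46 + 27/46 = 1. Resulting codeword lengths (in the order the probabilities were given): (2, 2, 1). L_avg = sum(p_i * l_i) = 3/23*2 + 13/46*2 + 27/46*1 = 65/46 = 1.413

1.413 bits


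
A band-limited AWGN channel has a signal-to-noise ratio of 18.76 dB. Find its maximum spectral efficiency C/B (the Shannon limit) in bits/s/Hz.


SNR_linear = 10^(18.76/10) = 75.1623; C/B = log2(1 + SNR_linear) = log2(1 + 75.1623) = 6.251

6.251 bits/s/Hz


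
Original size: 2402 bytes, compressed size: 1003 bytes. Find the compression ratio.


Ratio = original / compressed = 2402 / 1003 = 2.3948

2.3948


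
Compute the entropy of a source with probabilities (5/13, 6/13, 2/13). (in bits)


H = -sum(p_i * log2(p_i)). Terms: -(5/13)*log2(5/13) = 0.530197; -(6/13)*log2(6/13) = 0.514836; -(2/13)*log2(2/13) = 0.415452. H = 0.530197 + 0.514836 + 0.415452 = 1.4605

1.4605 bits


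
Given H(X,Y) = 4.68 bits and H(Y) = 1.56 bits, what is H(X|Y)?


H(X|Y) = H(X,Y) - H(Y) = 4.68 - 1.56 = 3.12

3.12 bits


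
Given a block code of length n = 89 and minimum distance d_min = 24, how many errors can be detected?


Detection capability = d_min - 1 = 24 - 1 = 23

23 errors


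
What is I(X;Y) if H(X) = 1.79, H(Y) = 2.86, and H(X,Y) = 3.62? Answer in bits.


I(X;Y) = H(X) + H(Y) - H(X,Y) = 1.79 + 2.86 - 3.62 = 1.03

1.03 bits


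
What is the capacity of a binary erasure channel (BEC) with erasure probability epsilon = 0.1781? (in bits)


C = 1 - epsilon = 1 - 0.1781 = 0.8219

0.8219 bits


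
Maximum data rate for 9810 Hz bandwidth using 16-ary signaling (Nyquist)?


Rate = 2 * B * log2(M) = 2 * 9810 * 4.0 = 78480.0

78480.0 bps


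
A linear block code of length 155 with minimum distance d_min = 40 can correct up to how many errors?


Correction capability = floor((d-1)/2) = floor((40-1)/2) = 19

19 errors


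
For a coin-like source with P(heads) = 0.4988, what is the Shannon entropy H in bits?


H = -p*log2(p) - (1-p)*log2(1-p). -0.4988*log2(0.4988) = 0.500529; -0.5012*log2(0.5012) = 0.499467. H = 0.500529 + 0.499467 = 1.0

1.0 bits


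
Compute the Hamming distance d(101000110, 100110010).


Count differing positions: . . ^ ^ ^ . ^ . . = 4 differences

4


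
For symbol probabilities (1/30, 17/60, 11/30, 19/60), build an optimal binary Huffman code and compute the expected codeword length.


Huffman construction (repeatedly merge the two least-probable nodes; each merge adds 1 bit to every symbol beneath it): 1/30 + 17/60 = 19/60; 19/60 + 19/60 = 19/30; 11/30 + 19/30 = 1. Resulting codeword lengths (in the order the probabilities were given): (3, 3, 1, 2). L_avg = sum(p_i * l_i) = 1/30*3 + 17/60*3 + 11/30*1 + 19/60*2 = 39/20 = 1.95

1.95 bits


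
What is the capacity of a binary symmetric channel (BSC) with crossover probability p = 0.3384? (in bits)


H(p) = -p*log2(p) - (1-p)*log2(1-p) = -0.3384*log2(0.3384) - 0.6616*log2(0.6616) = 0.528986 + 0.394293 = 0.9233. C = 1 - H(p) = 1 - 0.9233 = 0.0767

0.0767 bits


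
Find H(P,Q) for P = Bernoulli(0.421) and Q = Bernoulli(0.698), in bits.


H(P,Q) = -p*log2(q) - (1-p)*log2(1-q). -0.421*log2(0.698) = 0.218373; -0.579*log2(0.302) = 1.000153. H(P,Q) = 0.218373 + 1.000153 = 1.2185

1.2185 bits


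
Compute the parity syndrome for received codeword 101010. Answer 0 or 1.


Syndrome = XOR of all bits = 1 XOR 0 XOR 1 XOR 0 XOR 1 XOR 0 = 1

1


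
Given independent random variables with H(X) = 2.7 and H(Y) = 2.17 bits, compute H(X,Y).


For independent variables, H(X,Y) = H(X) + H(Y) = 2.7 + 2.17 = 4.87

4.87 bits


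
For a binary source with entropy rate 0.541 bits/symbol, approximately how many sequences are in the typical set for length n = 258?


log2|A_typical| = nH = 258 * 0.541 = 139.578, so |A_typical| ~ 2^139.578 = 1.040e+42

1.040e+42


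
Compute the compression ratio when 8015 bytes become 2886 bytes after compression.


Ratio = original / compressed = 8015 / 2886 = 2.7772

2.7772


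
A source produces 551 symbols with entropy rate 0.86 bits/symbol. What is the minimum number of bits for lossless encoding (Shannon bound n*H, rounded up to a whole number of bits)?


Minimum bits >= n * H = 551 * 0.86 = 473.86, rounded up to a whole number of bits = 474

474 bits


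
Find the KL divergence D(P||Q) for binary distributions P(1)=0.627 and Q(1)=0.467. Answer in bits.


KL = p*log2(p/q) + (1-p)*log2((1-p)/(1-q)) = 0.627*log2(0.627/0.467) + 0.373*log2(0.373/0.533) = 0.0744

0.0744 bits


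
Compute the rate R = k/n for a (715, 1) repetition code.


Rate = k/n = 1/715

1/715


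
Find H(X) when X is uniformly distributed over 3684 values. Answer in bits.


H = log2(n) = log2(3684) = 11.8471

11.8471 bits


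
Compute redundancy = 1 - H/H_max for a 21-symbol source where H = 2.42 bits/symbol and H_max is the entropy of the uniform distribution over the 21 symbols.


H_max = log2(K) = log2(21) = 4.3923 bits/symbol. Redundancy = 1 - H/H_max = 1 - 2.42/4.3923 = 1 - 0.551 = 0.449

0.449


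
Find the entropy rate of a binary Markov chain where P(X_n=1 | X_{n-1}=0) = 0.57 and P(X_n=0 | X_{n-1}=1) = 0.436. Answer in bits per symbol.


Stationary distribution: pi_0 = p10/(p01+p10) = 0.4334, pi_1 = 0.5666. Entropy rate H' = pi_0*H(p01) + pi_1*H(p10) = 0.4334*0.9858 + 0.5666*0.9881 = 0.9871

0.9871 bits/symbol


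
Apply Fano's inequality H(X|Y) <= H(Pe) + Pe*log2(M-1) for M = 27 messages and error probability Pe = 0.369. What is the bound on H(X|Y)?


H(Pe) = -Pe*log2(Pe) - (1-Pe)*log2(1-Pe) = -0.369*log2(0.369) - 0.631*log2(0.631) = 0.530735 + 0.419166 = 0.9499. Pe*log2(M-1) = 0.369*log2(26) = 1.734462. Bound = H(Pe) + Pe*log2(M-1) = 0.530735 + 0.419166 + 1.734462 = 2.6844

2.6844 bits


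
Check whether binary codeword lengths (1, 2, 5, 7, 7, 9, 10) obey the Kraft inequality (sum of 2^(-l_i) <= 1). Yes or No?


Kraft sum = sum(2^(-l_i)) = 0.7998, need <= 1. Result: satisfied (a binary prefix-free code with these lengths exists)

Yes


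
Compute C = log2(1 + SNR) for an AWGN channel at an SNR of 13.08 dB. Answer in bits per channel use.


SNR_linear = 10^(13.08/10) = 20.3236; C = log2(1 + SNR_linear) = log2(1 + 20.3236) = 4.4144

4.4144 bits/channel use


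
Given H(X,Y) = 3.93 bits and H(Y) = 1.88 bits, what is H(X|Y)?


H(X|Y) = H(X,Y) - H(Y) = 3.93 - 1.88 = 2.05

2.05 bits


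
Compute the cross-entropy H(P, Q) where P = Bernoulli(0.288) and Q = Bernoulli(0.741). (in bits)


H(P,Q) = -p*log2(q) - (1-p)*log2(1-q). -0.288*log2(0.741) = 0.124547; -0.712*log2(0.259) = 1.387671. H(P,Q) = 0.124547 + 1.387671 = 1.5122

1.5122 bits


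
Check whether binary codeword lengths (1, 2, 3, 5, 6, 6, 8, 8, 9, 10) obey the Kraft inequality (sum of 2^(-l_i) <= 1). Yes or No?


Kraft sum = sum(2^(-l_i)) = 0.9482, need <= 1. Result: satisfied (a binary prefix-free code with these lengths exists)

Yes


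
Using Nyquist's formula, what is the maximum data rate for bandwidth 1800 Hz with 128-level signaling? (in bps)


Rate = 2 * B * log2(M) = 2 * 1800 * 7.0 = 25200.0

25200.0 bps


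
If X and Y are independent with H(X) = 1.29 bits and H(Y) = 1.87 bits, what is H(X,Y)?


For independent variables, H(X,Y) = H(X) + H(Y) = 1.29 + 1.87 = 3.16

3.16 bits


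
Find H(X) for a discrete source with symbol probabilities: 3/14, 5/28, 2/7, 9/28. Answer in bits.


H = -sum(p_i * log2(p_i)). Terms: -(3/14)*log2(3/14) = 0.476227; -(5/28)*log2(5/28) = 0.443826; -(2/7)*log2(2/7) = 0.516387; -(9/28)*log2(9/28) = 0.526317. H = 0.476227 + 0.443826 + 0.516387 + 0.526317 = 1.9628

1.9628 bits


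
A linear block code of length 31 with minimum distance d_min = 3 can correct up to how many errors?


Correction capability = floor((d-1)/2) = floor((3-1)/2) = 1

1 errors


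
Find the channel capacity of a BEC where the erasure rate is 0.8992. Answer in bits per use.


C = 1 - epsilon = 1 - 0.8992 = 0.1008

0.1008 bits


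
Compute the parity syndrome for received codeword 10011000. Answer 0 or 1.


Syndrome = XOR of all bits = 1 XOR 0 XOR 0 XOR 1 XOR 1 XOR 0 XOR 0 XOR 0 = 1

1


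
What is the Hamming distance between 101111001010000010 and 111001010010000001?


Count differing positions: . ^ . ^ ^ . . ^ ^ . . . . . . . ^ ^ = 7 differences

7


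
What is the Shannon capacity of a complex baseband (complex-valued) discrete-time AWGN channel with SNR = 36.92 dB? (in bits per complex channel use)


SNR_linear = 10^(36.92/10) = 4920.3954; C = log2(1 + SNR_linear) = log2(1 + 4920.3954) = 12.2649

12.2649 bits/channel use


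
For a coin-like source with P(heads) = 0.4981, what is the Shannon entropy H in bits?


H = -p*log2(p) - (1-p)*log2(1-p). -0.4981*log2(0.4981) = 0.500836; -0.5019*log2(0.5019) = 0.499154. H = 0.500836 + 0.499154 = 1.0

1.0 bits


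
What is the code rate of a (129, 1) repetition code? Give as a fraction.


Rate = k/n = 1/129

1/129


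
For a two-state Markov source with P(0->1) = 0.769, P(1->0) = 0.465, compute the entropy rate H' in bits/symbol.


Stationary distribution: pi_0 = p10/(p01+p10) = 0.3768, pi_1 = 0.6232. Entropy rate H' = pi_0*H(p01) + pi_1*H(p10) = 0.3768*0.7798 + 0.6232*0.9965 = 0.9148

0.9148 bits/symbol


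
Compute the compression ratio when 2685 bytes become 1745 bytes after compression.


Ratio = original / compressed = 2685 / 1745 = 1.5387

1.5387


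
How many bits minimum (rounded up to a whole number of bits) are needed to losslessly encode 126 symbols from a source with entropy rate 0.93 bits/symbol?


Minimum bits >= n * H = 126 * 0.93 = 117.18, rounded up to a whole number of bits = 118

118 bits


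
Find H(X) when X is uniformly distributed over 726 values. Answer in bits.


H = log2(n) = log2(726) = 9.5038

9.5038 bits


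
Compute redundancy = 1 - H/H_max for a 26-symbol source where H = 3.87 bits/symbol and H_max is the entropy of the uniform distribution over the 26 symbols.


H_max = log2(K) = log2(26) = 4.7004 bits/symbol. Redundancy = 1 - H/H_max = 1 - 3.87/4.7004 = 1 - 0.8233 = 0.1767

0.1767


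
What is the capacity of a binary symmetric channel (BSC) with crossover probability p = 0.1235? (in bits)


H(p) = -p*log2(p) - (1-p)*log2(1-p) = -0.1235*log2(0.1235) - 0.8765*log2(0.8765) = 0.372651 + 0.166688 = 0.5393. C = 1 - H(p) = 1 - 0.5393 = 0.4607

0.4607 bits


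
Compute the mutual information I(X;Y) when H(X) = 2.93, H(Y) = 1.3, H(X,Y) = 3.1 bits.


I(X;Y) = H(X) + H(Y) - H(X,Y) = 2.93 + 1.3 - 3.1 = 1.13

1.13 bits


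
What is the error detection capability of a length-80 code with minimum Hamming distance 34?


Detection capability = d_min - 1 = 34 - 1 = 33

33 errors


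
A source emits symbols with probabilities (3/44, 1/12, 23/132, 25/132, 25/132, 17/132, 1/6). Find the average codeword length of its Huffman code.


Huffman construction (repeatedly merge the two least-probable nodes; each merge adds 1 bit to every symbol beneath it): 3/44 + 1/12 = 5/33; 17/132 + 5/33 = 37/132; 1/6 + 23/132 = 15/44; 25/132 + 25/132 = 25/66; 37/132 + 15/44 = 41/66; 25/66 + 41/66 = 1. Resulting codeword lengths (in the order the probabilities were given): (4, 4, 3, 2, 2, 3, 3). L_avg = sum(p_i * l_i) = 3/44*4 + 1/12*4 + 23/132*3 + 25/132*2 + 25/132*2 + 17/132*3 + 1/6*3 = 61/22 = 2.7727

2.7727 bits


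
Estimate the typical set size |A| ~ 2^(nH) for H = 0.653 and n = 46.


log2|A_typical| = nH = 46 * 0.653 = 30.038, so |A_typical| ~ 2^30.038 = 1.102e+09

1.102e+09


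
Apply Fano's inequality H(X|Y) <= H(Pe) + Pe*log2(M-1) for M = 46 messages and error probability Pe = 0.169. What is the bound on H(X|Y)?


H(Pe) = -Pe*log2(Pe) - (1-Pe)*log2(1-Pe) = -0.169*log2(0.169) - 0.831*log2(0.831) = 0.433469 + 0.221943 = 0.6554. Pe*log2(M-1) = 0.169*log2(45) = 0.928123. Bound = H(Pe) + Pe*log2(M-1) = 0.433469 + 0.221943 + 0.928123 = 1.5835

1.5835 bits


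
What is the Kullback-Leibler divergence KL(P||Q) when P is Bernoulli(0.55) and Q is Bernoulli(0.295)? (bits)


KL = p*log2(p/q) + (1-p)*log2((1-p)/(1-q)) = 0.55*log2(0.55/0.295) + 0.45*log2(0.45/0.705) = 0.2028

0.2028 bits


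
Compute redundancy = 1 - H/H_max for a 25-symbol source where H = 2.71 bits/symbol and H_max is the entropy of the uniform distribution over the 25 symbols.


H_max = log2(K) = log2(25) = 4.6439 bits/symbol. Redundancy = 1 - H/H_max = 1 - 2.71/4.6439 = 1 - 0.5836 = 0.4164

0.4164


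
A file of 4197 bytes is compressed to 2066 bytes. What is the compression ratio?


Ratio = original / compressed = 4197 / 2066 = 2.0315

2.0315


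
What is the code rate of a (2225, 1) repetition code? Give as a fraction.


Rate = k/n = 1/2225

1/2225


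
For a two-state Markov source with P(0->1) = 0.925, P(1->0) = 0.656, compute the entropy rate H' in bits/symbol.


Stationary distribution: pi_0 = p10/(p01+p10) = 0.4149, pi_1 = 0.5851. Entropy rate H' = pi_0*H(p01) + pi_1*H(p10) = 0.4149*0.3843 + 0.5851*0.9286 = 0.7028

0.7028 bits/symbol


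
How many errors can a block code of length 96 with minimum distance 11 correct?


Correction capability = floor((d-1)/2) = floor((11-1)/2) = 5

5 errors


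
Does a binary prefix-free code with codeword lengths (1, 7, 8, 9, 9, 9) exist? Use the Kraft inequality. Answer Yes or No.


Kraft sum = sum(2^(-l_i)) = 0.5176, need <= 1. Result: satisfied (a binary prefix-free code with these lengths exists)

Yes


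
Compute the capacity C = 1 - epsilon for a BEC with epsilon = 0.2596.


C = 1 - epsilon = 1 - 0.2596 = 0.7404

0.7404 bits


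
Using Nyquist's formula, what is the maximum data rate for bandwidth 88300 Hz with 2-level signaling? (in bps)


Rate = 2 * B * log2(M) = 2 * 88300 * 1.0 = 176600.0

176600.0 bps


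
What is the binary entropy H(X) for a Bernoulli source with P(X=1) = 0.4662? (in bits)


H = -p*log2(p) - (1-p)*log2(1-p). -0.4662*log2(0.4662) = 0.513276; -0.5338*log2(0.5338) = 0.483425. H = 0.513276 + 0.483425 = 0.9967

0.9967 bits


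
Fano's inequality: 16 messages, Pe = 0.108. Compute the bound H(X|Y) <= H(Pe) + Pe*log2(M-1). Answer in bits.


H(Pe) = -Pe*log2(Pe) - (1-Pe)*log2(1-Pe) = -0.108*log2(0.108) - 0.892*log2(0.892) = 0.346777 + 0.147077 = 0.4939. Pe*log2(M-1) = 0.108*log2(15) = 0.421944. Bound = H(Pe) + Pe*log2(M-1) = 0.346777 + 0.147077 + 0.421944 = 0.9158

0.9158 bits


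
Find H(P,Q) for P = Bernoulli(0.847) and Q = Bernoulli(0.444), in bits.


H(P,Q) = -p*log2(q) - (1-p)*log2(1-q). -0.847*log2(0.444) = 0.992149; -0.153*log2(0.556) = 0.129567. H(P,Q) = 0.992149 + 0.129567 = 1.1217

1.1217 bits


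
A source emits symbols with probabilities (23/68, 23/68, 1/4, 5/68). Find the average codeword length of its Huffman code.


Huffman construction (repeatedly merge the two least-probable nodes; each merge adds 1 bit to every symbol beneath it): 5/68 + 1/4 = 11/34; 11/34 + 23/68 = 45/68; 23/68 + 45/68 = 1. Resulting codeword lengths (in the order the probabilities were given): (2, 1, 3, 3). L_avg = sum(p_i * l_i) = 23/68*2 + 23/68*1 + 1/4*3 + 5/68*3 = 135/68 = 1.9853

1.9853 bits


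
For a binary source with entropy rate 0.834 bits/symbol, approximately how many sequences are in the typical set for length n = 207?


log2|A_typical| = nH = 207 * 0.834 = 172.638, so |A_typical| ~ 2^172.638 = 9.316e+51

9.316e+51


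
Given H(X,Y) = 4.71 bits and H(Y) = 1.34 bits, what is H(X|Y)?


H(X|Y) = H(X,Y) - H(Y) = 4.71 - 1.34 = 3.37

3.37 bits


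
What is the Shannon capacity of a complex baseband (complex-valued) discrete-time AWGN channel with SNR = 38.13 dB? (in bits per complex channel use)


SNR_linear = 10^(38.13/10) = 6501.2969; C = log2(1 + SNR_linear) = log2(1 + 6501.2969) = 12.6667

12.6667 bits/channel use


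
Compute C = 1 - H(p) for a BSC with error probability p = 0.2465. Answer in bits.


H(p) = -p*log2(p) - (1-p)*log2(1-p) = -0.2465*log2(0.2465) - 0.7535*log2(0.7535) = 0.498014 + 0.307670 = 0.8057. C = 1 - H(p) = 1 - 0.8057 = 0.1943

0.1943 bits


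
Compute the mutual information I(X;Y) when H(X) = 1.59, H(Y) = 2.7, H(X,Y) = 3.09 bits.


I(X;Y) = H(X) + H(Y) - H(X,Y) = 1.59 + 2.7 - 3.09 = 1.2

1.2 bits


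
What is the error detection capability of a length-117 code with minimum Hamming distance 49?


Detection capability = d_min - 1 = 49 - 1 = 48

48 errors


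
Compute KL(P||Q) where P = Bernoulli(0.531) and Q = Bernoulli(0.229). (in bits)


KL = p*log2(p/q) + (1-p)*log2((1-p)/(1-q)) = 0.531*log2(0.531/0.229) + 0.469*log2(0.469/0.771) = 0.308

0.308 bits


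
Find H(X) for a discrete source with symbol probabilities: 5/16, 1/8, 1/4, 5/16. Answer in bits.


H = -sum(p_i * log2(p_i)). Terms: -(5/16)*log2(5/16) = 0.524397; -(1/8)*log2(1/8) = 0.375000; -(1/4)*log2(1/4) = 0.500000; -(5/16)*log2(5/16) = 0.524397. H = 0.524397 + 0.375000 + 0.500000 + 0.524397 = 1.9238

1.9238 bits


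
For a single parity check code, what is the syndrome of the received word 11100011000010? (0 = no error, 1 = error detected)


Syndrome = XOR of all bits = 1 XOR 1 XOR 1 XOR 0 XOR 0 XOR 0 XOR 1 XOR 1 XOR 0 XOR 0 XOR 0 XOR 0 XOR 1 XOR 0 = 0

0


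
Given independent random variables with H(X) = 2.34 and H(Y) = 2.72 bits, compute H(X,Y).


For independent variables, H(X,Y) = H(X) + H(Y) = 2.34 + 2.72 = 5.06

5.06 bits


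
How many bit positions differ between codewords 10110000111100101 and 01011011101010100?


Count differing positions: ^ ^ ^ . ^ . ^ ^ . ^ . ^ ^ . . . ^ = 10 differences

10


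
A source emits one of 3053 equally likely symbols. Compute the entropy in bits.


H = log2(n) = log2(3053) = 11.576

11.576 bits


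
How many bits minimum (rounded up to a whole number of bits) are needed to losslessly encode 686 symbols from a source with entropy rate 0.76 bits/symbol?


Minimum bits >= n * H = 686 * 0.76 = 521.36, rounded up to a whole number of bits = 522

522 bits


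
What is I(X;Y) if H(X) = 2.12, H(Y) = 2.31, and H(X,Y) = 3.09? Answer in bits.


I(X;Y) = H(X) + H(Y) - H(X,Y) = 2.12 + 2.31 - 3.09 = 1.34

1.34 bits


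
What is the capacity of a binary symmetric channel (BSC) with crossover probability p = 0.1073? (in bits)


H(p) = -p*log2(p) - (1-p)*log2(1-p) = -0.1073*log2(0.1073) - 0.8927*log2(0.8927) = 0.345536 + 0.146182 = 0.4917. C = 1 - H(p) = 1 - 0.4917 = 0.5083

0.5083 bits


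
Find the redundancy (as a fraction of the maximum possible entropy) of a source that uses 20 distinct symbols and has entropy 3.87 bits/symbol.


H_max = log2(K) = log2(20) = 4.3219 bits/symbol. Redundancy = 1 - H/H_max = 1 - 3.87/4.3219 = 1 - 0.8954 = 0.1046

0.1046


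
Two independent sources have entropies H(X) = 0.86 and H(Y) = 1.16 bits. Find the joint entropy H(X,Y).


For independent variables, H(X,Y) = H(X) + H(Y) = 0.86 + 1.16 = 2.02

2.02 bits


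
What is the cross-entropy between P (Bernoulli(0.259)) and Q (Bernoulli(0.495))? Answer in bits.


H(P,Q) = -p*log2(q) - (1-p)*log2(1-q). -0.259*log2(0.495) = 0.262755; -0.741*log2(0.505) = 0.730363. H(P,Q) = 0.262755 + 0.730363 = 0.9931

0.9931 bits


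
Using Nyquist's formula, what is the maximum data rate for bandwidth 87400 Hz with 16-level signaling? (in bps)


Rate = 2 * B * log2(M) = 2 * 87400 * 4.0 = 699200.0

699200.0 bps


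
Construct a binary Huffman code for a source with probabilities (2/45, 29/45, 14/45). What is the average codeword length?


Huffman construction (repeatedly merge the two least-probable nodes; each merge adds 1 bit to every symbol beneath it): 2/45 + 14/45 = 16/45; 16/45 + 29/45 = 1. Resulting codeword lengths (in the order the probabilities were given): (2, 1, 2). L_avg = sum(p_i * l_i) = 2/45*2 + 29/45*1 + 14/45*2 = 61/45 = 1.3556

1.3556 bits


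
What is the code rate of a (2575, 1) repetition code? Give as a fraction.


Rate = k/n = 1/2575

1/2575


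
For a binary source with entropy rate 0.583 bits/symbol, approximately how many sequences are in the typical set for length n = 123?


log2|A_typical| = nH = 123 * 0.583 = 71.709, so |A_typical| ~ 2^71.709 = 3.860e+21

3.860e+21


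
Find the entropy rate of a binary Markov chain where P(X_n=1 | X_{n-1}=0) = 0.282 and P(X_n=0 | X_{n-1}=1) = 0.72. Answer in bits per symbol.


Stationary distribution: pi_0 = p10/(p01+p10) = 0.7186, pi_1 = 0.2814. Entropy rate H' = pi_0*H(p01) + pi_1*H(p10) = 0.7186*0.8582 + 0.2814*0.8555 = 0.8574

0.8574 bits/symbol


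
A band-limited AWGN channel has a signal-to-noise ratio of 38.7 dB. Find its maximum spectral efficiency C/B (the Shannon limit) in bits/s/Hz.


SNR_linear = 10^(38.7/10) = 7413.1024; C/B = log2(1 + SNR_linear) = log2(1 + 7413.1024) = 12.8561

12.8561 bits/s/Hz


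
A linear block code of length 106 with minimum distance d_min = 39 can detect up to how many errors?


Detection capability = d_min - 1 = 39 - 1 = 38

38 errors


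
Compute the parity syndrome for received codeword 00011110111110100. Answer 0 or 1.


Syndrome = XOR of all bits = 0 XOR 0 XOR 0 XOR 1 XOR 1 XOR 1 XOR 1 XOR 0 XOR 1 XOR 1 XOR 1 XOR 1 XOR 1 XOR 0 XOR 1 XOR 0 XOR 0 = 0

0


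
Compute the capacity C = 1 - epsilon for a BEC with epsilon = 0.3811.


C = 1 - epsilon = 1 - 0.3811 = 0.6189

0.6189 bits


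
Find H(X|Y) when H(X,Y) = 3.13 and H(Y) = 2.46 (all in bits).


H(X|Y) = H(X,Y) - H(Y) = 3.13 - 2.46 = 0.67

0.67 bits


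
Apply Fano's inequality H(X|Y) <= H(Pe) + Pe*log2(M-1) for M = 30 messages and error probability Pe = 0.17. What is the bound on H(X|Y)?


H(Pe) = -Pe*log2(Pe) - (1-Pe)*log2(1-Pe) = -0.17*log2(0.17) - 0.83*log2(0.83) = 0.434587 + 0.223118 = 0.6577. Pe*log2(M-1) = 0.17*log2(29) = 0.825857. Bound = H(Pe) + Pe*log2(M-1) = 0.434587 + 0.223118 + 0.825857 = 1.4836

1.4836 bits


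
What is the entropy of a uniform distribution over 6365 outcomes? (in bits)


H = log2(n) = log2(6365) = 12.6359

12.6359 bits


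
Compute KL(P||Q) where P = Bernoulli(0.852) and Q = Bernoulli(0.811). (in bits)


KL = p*log2(p/q) + (1-p)*log2((1-p)/(1-q)) = 0.852*log2(0.852/0.811) + 0.148*log2(0.148/0.189) = 0.0084

0.0084 bits


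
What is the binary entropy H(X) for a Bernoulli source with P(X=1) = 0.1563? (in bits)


H = -p*log2(p) - (1-p)*log2(1-p). -0.1563*log2(0.1563) = 0.418510; -0.8437*log2(0.8437) = 0.206874. H = 0.418510 + 0.206874 = 0.6254

0.6254 bits


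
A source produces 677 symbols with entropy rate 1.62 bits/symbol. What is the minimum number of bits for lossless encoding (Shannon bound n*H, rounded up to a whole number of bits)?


Minimum bits >= n * H = 677 * 1.62 = 1096.74, rounded up to a whole number of bits = 1097

1097 bits


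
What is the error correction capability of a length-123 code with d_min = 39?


Correction capability = floor((d-1)/2) = floor((39-1)/2) = 19

19 errors


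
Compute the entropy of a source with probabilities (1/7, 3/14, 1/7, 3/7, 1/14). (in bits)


H = -sum(p_i * log2(p_i)). Terms: -(1/7)*log2(1/7) = 0.401051; -(3/14)*log2(3/14) = 0.476227; -(1/7)*log2(1/7) = 0.401051; -(3/7)*log2(3/7) = 0.523882; -(1/14)*log2(1/14) = 0.271954. H = 0.401051 + 0.476227 + 0.401051 + 0.523882 + 0.271954 = 2.0742

2.0742 bits


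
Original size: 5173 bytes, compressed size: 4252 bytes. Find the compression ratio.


Ratio = original / compressed = 5173 / 4252 = 1.2166

1.2166


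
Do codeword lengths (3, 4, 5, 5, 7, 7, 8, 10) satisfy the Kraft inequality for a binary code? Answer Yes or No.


Kraft sum = sum(2^(-l_i)) = 0.2705, need <= 1. Result: satisfied (a binary prefix-free code with these lengths exists)

Yes


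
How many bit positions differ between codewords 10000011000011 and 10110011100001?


Count differing positions: . . ^ ^ . . . . ^ . . . ^ . = 4 differences

4


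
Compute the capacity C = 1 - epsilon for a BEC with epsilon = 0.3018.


C = 1 - epsilon = 1 - 0.3018 = 0.6982

0.6982 bits


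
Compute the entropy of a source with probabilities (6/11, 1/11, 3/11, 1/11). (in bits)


H = -sum(p_i * log2(p_i)). Terms: -(6/11)*log2(6/11) = 0.476983; -(1/11)*log2(1/11) = 0.314494; -(3/11)*log2(3/11) = 0.511219; -(1/11)*log2(1/11) = 0.314494. H = 0.476983 + 0.314494 + 0.511219 + 0.314494 = 1.6172

1.6172 bits


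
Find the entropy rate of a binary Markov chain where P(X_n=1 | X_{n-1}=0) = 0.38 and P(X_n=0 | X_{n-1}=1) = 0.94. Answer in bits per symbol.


Stationary distribution: pi_0 = p10/(p01+p10) = 0.7121, pi_1 = 0.2879. Entropy rate H' = pi_0*H(p01) + pi_1*H(p10) = 0.7121*0.958 + 0.2879*0.3274 = 0.7765

0.7765 bits/symbol


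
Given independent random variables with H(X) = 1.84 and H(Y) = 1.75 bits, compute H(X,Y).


For independent variables, H(X,Y) = H(X) + H(Y) = 1.84 + 1.75 = 3.59

3.59 bits


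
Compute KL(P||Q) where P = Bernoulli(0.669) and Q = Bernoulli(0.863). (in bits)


KL = p*log2(p/q) + (1-p)*log2((1-p)/(1-q)) = 0.669*log2(0.669/0.863) + 0.331*log2(0.331/0.137) = 0.1755

0.1755 bits


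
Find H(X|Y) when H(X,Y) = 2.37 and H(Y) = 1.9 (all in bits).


H(X|Y) = H(X,Y) - H(Y) = 2.37 - 1.9 = 0.47

0.47 bits


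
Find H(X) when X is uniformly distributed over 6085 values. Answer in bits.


H = log2(n) = log2(6085) = 12.571

12.571 bits


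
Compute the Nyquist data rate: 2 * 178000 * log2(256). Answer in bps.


Rate = 2 * B * log2(M) = 2 * 178000 * 8.0 = 2848000.0

2848000.0 bps


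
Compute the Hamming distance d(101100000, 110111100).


Count differing positions: . ^ ^ . ^ ^ ^ . . = 5 differences

5


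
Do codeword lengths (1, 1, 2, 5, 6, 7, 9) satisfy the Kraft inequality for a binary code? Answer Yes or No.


Kraft sum = sum(2^(-l_i)) = 1.3066, need <= 1. Result: violated (a binary prefix-free code with these lengths cannot exist)

No


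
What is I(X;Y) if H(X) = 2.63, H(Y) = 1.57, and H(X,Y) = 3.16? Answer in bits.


I(X;Y) = H(X) + H(Y) - H(X,Y) = 2.63 + 1.57 - 3.16 = 1.04

1.04 bits


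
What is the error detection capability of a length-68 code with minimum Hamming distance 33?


Detection capability = d_min - 1 = 33 - 1 = 32

32 errors


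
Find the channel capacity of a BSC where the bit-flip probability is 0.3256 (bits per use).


H(p) = -p*log2(p) - (1-p)*log2(1-p) = -0.3256*log2(0.3256) - 0.6744*log2(0.6744) = 0.527090 + 0.383277 = 0.9104. C = 1 - H(p) = 1 - 0.9104 = 0.0896

0.0896 bits


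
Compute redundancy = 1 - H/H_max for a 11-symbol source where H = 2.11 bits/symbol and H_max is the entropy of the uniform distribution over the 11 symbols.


H_max = log2(K) = log2(11) = 3.4594 bits/symbol. Redundancy = 1 - H/H_max = 1 - 2.11/3.4594 = 1 - 0.6099 = 0.3901

0.3901


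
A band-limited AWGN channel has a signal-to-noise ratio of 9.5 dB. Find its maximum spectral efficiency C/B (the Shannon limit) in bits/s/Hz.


SNR_linear = 10^(9.5/10) = 8.9125; C/B = log2(1 + SNR_linear) = log2(1 + 8.9125) = 3.3093

3.3093 bits/s/Hz


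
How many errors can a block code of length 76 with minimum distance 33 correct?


Correction capability = floor((d-1)/2) = floor((33-1)/2) = 16

16 errors


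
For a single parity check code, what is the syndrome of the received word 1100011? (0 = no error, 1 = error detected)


Syndrome = XOR of all bits = 1 XOR 1 XOR 0 XOR 0 XOR 0 XOR 1 XOR 1 = 0

0


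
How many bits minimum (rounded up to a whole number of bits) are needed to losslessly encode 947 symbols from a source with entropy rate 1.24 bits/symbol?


Minimum bits >= n * H = 947 * 1.24 = 1174.28, rounded up to a whole number of bits = 1175

1175 bits


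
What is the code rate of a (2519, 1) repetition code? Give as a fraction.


Rate = k/n = 1/2519

1/2519


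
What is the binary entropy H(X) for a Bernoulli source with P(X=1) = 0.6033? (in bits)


H = -p*log2(p) - (1-p)*log2(1-p). -0.6033*log2(0.6033) = 0.439837; -0.3967*log2(0.3967) = 0.529150. H = 0.439837 + 0.529150 = 0.969

0.969 bits


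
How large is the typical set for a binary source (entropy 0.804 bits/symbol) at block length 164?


log2|A_typical| = nH = 164 * 0.804 = 131.856, so |A_typical| ~ 2^131.856 = 4.927e+39

4.927e+39


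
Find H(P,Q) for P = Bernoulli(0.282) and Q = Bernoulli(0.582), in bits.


H(P,Q) = -p*log2(q) - (1-p)*log2(1-q). -0.282*log2(0.582) = 0.220216; -0.718*log2(0.418) = 0.903549. H(P,Q) = 0.220216 + 0.903549 = 1.1238

1.1238 bits


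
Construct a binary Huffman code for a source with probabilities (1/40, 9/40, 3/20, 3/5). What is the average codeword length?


Huffman construction (repeatedly merge the two least-probable nodes; each merge adds 1 bit to every symbol beneath it): 1/40 + 3/20 = 7/40; 7/40 + 9/40 = 2/5; 2/5 + 3/5 = 1. Resulting codeword lengths (in the order the probabilities were given): (3, 2, 3, 1). L_avg = sum(p_i * l_i) = 1/40*3 + 9/40*2 + 3/20*3 + 3/5*1 = 63/40 = 1.575

1.575 bits


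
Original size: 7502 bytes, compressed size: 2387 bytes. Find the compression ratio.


Ratio = original / compressed = 7502 / 2387 = 3.1429

3.1429


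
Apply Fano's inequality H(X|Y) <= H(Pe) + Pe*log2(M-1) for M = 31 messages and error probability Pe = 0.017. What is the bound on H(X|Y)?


H(Pe) = -Pe*log2(Pe) - (1-Pe)*log2(1-Pe) = -0.017*log2(0.017) - 0.983*log2(0.983) = 0.099931 + 0.024316 = 0.1242. Pe*log2(M-1) = 0.017*log2(30) = 0.083417. Bound = H(Pe) + Pe*log2(M-1) = 0.099931 + 0.024316 + 0.083417 = 0.2077

0.2077 bits


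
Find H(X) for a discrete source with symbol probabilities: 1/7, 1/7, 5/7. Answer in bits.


H = -sum(p_i * log2(p_i)). Terms: -(1/7)*log2(1/7) = 0.401051; -(1/7)*log2(1/7) = 0.401051; -(5/7)*log2(5/7) = 0.346733. H = 0.401051 + 0.401051 + 0.346733 = 1.1488

1.1488 bits


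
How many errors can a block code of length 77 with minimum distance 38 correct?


Correction capability = floor((d-1)/2) = floor((38-1)/2) = 18

18 errors


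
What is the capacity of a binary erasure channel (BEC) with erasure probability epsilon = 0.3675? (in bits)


C = 1 - epsilon = 1 - 0.3675 = 0.6325

0.6325 bits


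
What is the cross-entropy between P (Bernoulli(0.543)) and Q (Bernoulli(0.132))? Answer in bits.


H(P,Q) = -p*log2(q) - (1-p)*log2(1-q). -0.543*log2(0.132) = 1.586315; -0.457*log2(0.868) = 0.093335. H(P,Q) = 1.586315 + 0.093335 = 1.6796

1.6796 bits


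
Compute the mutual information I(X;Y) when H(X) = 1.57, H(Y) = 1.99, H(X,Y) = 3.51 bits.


I(X;Y) = H(X) + H(Y) - H(X,Y) = 1.57 + 1.99 - 3.51 = 0.05

0.05 bits


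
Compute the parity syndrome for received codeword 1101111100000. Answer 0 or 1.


Syndrome = XOR of all bits = 1 XOR 1 XOR 0 XOR 1 XOR 1 XOR 1 XOR 1 XOR 1 XOR 0 XOR 0 XOR 0 XOR 0 XOR 0 = 1

1


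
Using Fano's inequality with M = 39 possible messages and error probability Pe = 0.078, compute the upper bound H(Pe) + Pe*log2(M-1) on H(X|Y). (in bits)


H(Pe) = -Pe*log2(Pe) - (1-Pe)*log2(1-Pe) = -0.078*log2(0.078) - 0.922*log2(0.922) = 0.287070 + 0.108023 = 0.3951. Pe*log2(M-1) = 0.078*log2(38) = 0.409338. Bound = H(Pe) + Pe*log2(M-1) = 0.287070 + 0.108023 + 0.409338 = 0.8044

0.8044 bits


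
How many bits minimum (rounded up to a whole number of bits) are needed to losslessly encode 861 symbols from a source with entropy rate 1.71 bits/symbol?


Minimum bits >= n * H = 861 * 1.71 = 1472.31, rounded up to a whole number of bits = 1473

1473 bits


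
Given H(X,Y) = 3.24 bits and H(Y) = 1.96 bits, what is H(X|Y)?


H(X|Y) = H(X,Y) - H(Y) = 3.24 - 1.96 = 1.28

1.28 bits


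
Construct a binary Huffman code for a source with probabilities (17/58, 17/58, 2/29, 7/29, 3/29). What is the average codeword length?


Huffman construction (repeatedly merge the two least-probable nodes; each merge adds 1 bit to every symbol beneath it): 2/29 + 3/29 = 5/29; 5/29 + 7/29 = 12/29; 17/58 + 17/58 = 17/29; 12/29 + 17/29 = 1. Resulting codeword lengths (in the order the probabilities were given): (2, 2, 3, 2, 3). L_avg = sum(p_i * l_i) = 17/58*2 + 17/58*2 + 2/29*3 + 7/29*2 + 3/29*3 = 63/29 = 2.1724

2.1724 bits


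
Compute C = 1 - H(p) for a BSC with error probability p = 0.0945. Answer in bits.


H(p) = -p*log2(p) - (1-p)*log2(1-p) = -0.0945*log2(0.0945) - 0.9055*log2(0.9055) = 0.321635 + 0.129680 = 0.4513. C = 1 - H(p) = 1 - 0.4513 = 0.5487

0.5487 bits


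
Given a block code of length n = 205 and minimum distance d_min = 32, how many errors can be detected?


Detection capability = d_min - 1 = 32 - 1 = 31

31 errors


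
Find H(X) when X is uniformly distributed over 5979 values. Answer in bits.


H = log2(n) = log2(5979) = 12.5457

12.5457 bits


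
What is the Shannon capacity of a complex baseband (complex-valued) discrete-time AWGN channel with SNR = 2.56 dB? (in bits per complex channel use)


SNR_linear = 10^(2.56/10) = 1.803; C = log2(1 + SNR_linear) = log2(1 + 1.803) = 1.487

1.487 bits/channel use


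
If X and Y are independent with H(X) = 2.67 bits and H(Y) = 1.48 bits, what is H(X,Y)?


For independent variables, H(X,Y) = H(X) + H(Y) = 2.67 + 1.48 = 4.15

4.15 bits


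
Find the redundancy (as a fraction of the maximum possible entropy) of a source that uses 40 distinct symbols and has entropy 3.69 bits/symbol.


H_max = log2(K) = log2(40) = 5.3219 bits/symbol. Redundancy = 1 - H/H_max = 1 - 3.69/5.3219 = 1 - 0.6934 = 0.3066

0.3066


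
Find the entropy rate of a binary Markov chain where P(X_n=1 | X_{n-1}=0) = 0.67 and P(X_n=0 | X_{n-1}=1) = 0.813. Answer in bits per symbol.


Stationary distribution: pi_0 = p10/(p01+p10) = 0.5482, pi_1 = 0.4518. Entropy rate H' = pi_0*H(p01) + pi_1*H(p10) = 0.5482*0.9149 + 0.4518*0.6952 = 0.8156

0.8156 bits/symbol


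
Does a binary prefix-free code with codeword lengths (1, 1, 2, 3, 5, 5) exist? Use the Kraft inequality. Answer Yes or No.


Kraft sum = sum(2^(-l_i)) = 1.4375, need <= 1. Result: violated (a binary prefix-free code with these lengths cannot exist)

No


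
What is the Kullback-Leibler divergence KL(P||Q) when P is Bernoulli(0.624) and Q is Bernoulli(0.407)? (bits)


KL = p*log2(p/q) + (1-p)*log2((1-p)/(1-q)) = 0.624*log2(0.624/0.407) + 0.376*log2(0.376/0.593) = 0.1376

0.1376 bits


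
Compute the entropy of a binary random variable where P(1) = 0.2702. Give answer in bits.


H = -p*log2(p) - (1-p)*log2(1-p). -0.2702*log2(0.2702) = 0.510111; -0.7298*log2(0.7298) = 0.331641. H = 0.510111 + 0.331641 = 0.8418

0.8418 bits


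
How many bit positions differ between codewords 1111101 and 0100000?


Count differing positions: ^ . ^ ^ ^ . ^ = 5 differences

5


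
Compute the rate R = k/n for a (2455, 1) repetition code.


Rate = k/n = 1/2455

1/2455


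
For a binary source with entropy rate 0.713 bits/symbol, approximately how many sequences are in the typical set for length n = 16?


log2|A_typical| = nH = 16 * 0.713 = 11.408, so |A_typical| ~ 2^11.408 = 2.717e+03

2.717e+03


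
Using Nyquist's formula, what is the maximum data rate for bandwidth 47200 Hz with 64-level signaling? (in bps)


Rate = 2 * B * log2(M) = 2 * 47200 * 6.0 = 566400.0

566400.0 bps


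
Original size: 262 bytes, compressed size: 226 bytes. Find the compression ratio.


Ratio = original / compressed = 262 / 226 = 1.1593

1.1593


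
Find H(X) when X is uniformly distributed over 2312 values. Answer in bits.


H = log2(n) = log2(2312) = 11.1749

11.1749 bits


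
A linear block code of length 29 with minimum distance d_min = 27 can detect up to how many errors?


Detection capability = d_min - 1 = 27 - 1 = 26

26 errors


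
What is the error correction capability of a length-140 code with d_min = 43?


Correction capability = floor((d-1)/2) = floor((43-1)/2) = 21

21 errors


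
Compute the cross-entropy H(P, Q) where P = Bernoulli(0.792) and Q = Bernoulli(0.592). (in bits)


H(P,Q) = -p*log2(q) - (1-p)*log2(1-q). -0.792*log2(0.592) = 0.599014; -0.208*log2(0.408) = 0.269019. H(P,Q) = 0.599014 + 0.269019 = 0.868

0.868 bits


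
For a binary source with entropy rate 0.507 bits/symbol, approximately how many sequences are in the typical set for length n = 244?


log2|A_typical| = nH = 244 * 0.507 = 123.708, so |A_typical| ~ 2^123.708 = 1.737e+37

1.737e+37


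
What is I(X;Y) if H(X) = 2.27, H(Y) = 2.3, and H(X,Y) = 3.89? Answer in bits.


I(X;Y) = H(X) + H(Y) - H(X,Y) = 2.27 + 2.3 - 3.89 = 0.68

0.68 bits


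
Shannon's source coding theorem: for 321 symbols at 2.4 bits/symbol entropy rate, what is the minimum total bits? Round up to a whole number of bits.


Minimum bits >= n * H = 321 * 2.4 = 770.4, rounded up to a whole number of bits = 771

771 bits


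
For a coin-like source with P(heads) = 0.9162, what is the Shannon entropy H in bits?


H = -p*log2(p) - (1-p)*log2(1-p). -0.9162*log2(0.9162) = 0.115684; -0.0838*log2(0.0838) = 0.299745. H = 0.115684 + 0.299745 = 0.4154

0.4154 bits


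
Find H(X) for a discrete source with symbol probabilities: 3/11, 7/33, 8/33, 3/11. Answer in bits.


H = -sum(p_i * log2(p_i)). Terms: -(3/11)*log2(3/11) = 0.511219; -(7/33)*log2(7/33) = 0.474523; -(8/33)*log2(8/33) = 0.495611; -(3/11)*log2(3/11) = 0.511219. H = 0.511219 + 0.474523 + 0.495611 + 0.511219 = 1.9926

1.9926 bits


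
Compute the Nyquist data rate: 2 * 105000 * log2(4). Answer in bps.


Rate = 2 * B * log2(M) = 2 * 105000 * 2.0 = 420000.0

420000.0 bps


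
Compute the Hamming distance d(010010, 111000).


Count differing positions: ^ . ^ . ^ . = 3 differences

3


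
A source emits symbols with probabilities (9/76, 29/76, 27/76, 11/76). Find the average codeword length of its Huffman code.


Huffman construction (repeatedly merge the two least-probable nodes; each merge adds 1 bit to every symbol beneath it): 9/76 + 11/76 = 5/19; 5/19 + 27/76 = 47/76; 29/76 + 47/76 = 1. Resulting codeword lengths (in the order the probabilities were given): (3, 1, 2, 3). L_avg = sum(p_i * l_i) = 9/76*3 + 29/76*1 + 27/76*2 + 11/76*3 = 143/76 = 1.8816

1.8816 bits


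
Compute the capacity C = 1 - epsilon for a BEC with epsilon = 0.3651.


C = 1 - epsilon = 1 - 0.3651 = 0.6349

0.6349 bits


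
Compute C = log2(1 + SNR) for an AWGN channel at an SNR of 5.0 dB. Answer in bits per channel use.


SNR_linear = 10^(5.0/10) = 3.1623; C = log2(1 + SNR_linear) = log2(1 + 3.1623) = 2.0574

2.0574 bits/channel use


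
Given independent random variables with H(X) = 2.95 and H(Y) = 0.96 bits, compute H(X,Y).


For independent variables, H(X,Y) = H(X) + H(Y) = 2.95 + 0.96 = 3.91

3.91 bits
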